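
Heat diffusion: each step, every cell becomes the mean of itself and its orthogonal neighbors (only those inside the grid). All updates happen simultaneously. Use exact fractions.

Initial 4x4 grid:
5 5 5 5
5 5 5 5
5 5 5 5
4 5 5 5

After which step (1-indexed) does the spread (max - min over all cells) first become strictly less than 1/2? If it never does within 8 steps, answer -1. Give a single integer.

Step 1: max=5, min=14/3, spread=1/3
  -> spread < 1/2 first at step 1
Step 2: max=5, min=85/18, spread=5/18
Step 3: max=5, min=1039/216, spread=41/216
Step 4: max=5, min=31357/6480, spread=1043/6480
Step 5: max=5, min=946447/194400, spread=25553/194400
Step 6: max=89921/18000, min=28488541/5832000, spread=645863/5832000
Step 7: max=599029/120000, min=857158309/174960000, spread=16225973/174960000
Step 8: max=269299/54000, min=25766522017/5248800000, spread=409340783/5248800000

Answer: 1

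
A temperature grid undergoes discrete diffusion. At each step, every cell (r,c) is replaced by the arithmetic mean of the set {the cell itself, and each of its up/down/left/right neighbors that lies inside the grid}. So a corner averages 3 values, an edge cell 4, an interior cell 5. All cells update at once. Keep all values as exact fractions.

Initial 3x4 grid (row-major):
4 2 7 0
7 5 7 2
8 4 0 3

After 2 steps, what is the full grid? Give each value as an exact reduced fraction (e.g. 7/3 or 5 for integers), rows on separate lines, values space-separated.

Answer: 89/18 107/24 157/40 10/3
65/12 479/100 197/50 89/30
199/36 229/48 817/240 49/18

Derivation:
After step 1:
  13/3 9/2 4 3
  6 5 21/5 3
  19/3 17/4 7/2 5/3
After step 2:
  89/18 107/24 157/40 10/3
  65/12 479/100 197/50 89/30
  199/36 229/48 817/240 49/18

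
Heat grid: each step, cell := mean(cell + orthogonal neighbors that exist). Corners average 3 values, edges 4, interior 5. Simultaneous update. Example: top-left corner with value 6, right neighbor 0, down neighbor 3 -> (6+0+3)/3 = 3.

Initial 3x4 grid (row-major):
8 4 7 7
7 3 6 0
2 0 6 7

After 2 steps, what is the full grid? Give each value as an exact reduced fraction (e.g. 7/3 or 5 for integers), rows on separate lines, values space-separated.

Answer: 101/18 131/24 617/120 47/9
55/12 433/100 483/100 23/5
43/12 29/8 487/120 169/36

Derivation:
After step 1:
  19/3 11/2 6 14/3
  5 4 22/5 5
  3 11/4 19/4 13/3
After step 2:
  101/18 131/24 617/120 47/9
  55/12 433/100 483/100 23/5
  43/12 29/8 487/120 169/36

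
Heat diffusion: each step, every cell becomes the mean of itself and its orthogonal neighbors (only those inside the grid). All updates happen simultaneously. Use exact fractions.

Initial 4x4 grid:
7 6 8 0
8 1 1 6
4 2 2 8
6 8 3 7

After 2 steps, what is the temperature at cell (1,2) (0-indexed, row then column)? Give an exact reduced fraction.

Step 1: cell (1,2) = 18/5
Step 2: cell (1,2) = 179/50
Full grid after step 2:
  35/6 397/80 1051/240 73/18
  103/20 211/50 179/50 533/120
  97/20 399/100 419/100 187/40
  21/4 383/80 379/80 67/12

Answer: 179/50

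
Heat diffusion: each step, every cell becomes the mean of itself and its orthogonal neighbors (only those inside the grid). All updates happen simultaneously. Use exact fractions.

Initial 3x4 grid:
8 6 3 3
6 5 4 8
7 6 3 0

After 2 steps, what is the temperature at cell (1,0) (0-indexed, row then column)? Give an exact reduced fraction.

Step 1: cell (1,0) = 13/2
Step 2: cell (1,0) = 249/40
Full grid after step 2:
  56/9 647/120 563/120 149/36
  249/40 109/20 21/5 1001/240
  217/36 607/120 503/120 32/9

Answer: 249/40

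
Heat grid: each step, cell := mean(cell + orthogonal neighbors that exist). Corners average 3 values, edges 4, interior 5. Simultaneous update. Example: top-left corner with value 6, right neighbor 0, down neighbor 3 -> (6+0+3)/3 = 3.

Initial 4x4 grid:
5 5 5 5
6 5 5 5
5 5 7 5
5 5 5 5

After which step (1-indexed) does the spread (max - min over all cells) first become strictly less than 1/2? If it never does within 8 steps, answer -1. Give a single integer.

Answer: 2

Derivation:
Step 1: max=11/2, min=5, spread=1/2
Step 2: max=136/25, min=5, spread=11/25
  -> spread < 1/2 first at step 2
Step 3: max=6367/1200, min=613/120, spread=79/400
Step 4: max=28571/5400, min=3691/720, spread=1777/10800
Step 5: max=5688391/1080000, min=185863/36000, spread=112501/1080000
Step 6: max=12789379/2430000, min=16763953/3240000, spread=865657/9720000
Step 7: max=765713237/145800000, min=504258301/97200000, spread=18651571/291600000
Step 8: max=2868656527/546750000, min=1009745611/194400000, spread=459951937/8748000000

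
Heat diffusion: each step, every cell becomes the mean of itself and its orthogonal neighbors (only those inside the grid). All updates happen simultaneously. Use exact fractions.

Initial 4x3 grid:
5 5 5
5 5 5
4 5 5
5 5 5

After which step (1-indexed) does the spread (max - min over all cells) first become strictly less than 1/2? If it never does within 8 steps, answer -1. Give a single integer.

Answer: 1

Derivation:
Step 1: max=5, min=14/3, spread=1/3
  -> spread < 1/2 first at step 1
Step 2: max=5, min=569/120, spread=31/120
Step 3: max=5, min=5189/1080, spread=211/1080
Step 4: max=8953/1800, min=523103/108000, spread=14077/108000
Step 5: max=536317/108000, min=4719593/972000, spread=5363/48600
Step 6: max=297131/60000, min=142059191/29160000, spread=93859/1166400
Step 7: max=480663533/97200000, min=8537725519/1749600000, spread=4568723/69984000
Step 8: max=14398381111/2916000000, min=513099564371/104976000000, spread=8387449/167961600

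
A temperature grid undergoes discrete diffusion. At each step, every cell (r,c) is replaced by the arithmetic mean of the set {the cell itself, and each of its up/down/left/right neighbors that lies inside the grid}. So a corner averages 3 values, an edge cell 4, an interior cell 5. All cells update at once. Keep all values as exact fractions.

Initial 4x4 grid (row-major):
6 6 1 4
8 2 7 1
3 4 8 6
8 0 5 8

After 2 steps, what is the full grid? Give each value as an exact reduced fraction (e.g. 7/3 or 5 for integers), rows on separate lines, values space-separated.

Answer: 91/18 1219/240 281/80 11/3
677/120 211/50 121/25 321/80
527/120 124/25 121/25 271/48
41/9 497/120 131/24 52/9

Derivation:
After step 1:
  20/3 15/4 9/2 2
  19/4 27/5 19/5 9/2
  23/4 17/5 6 23/4
  11/3 17/4 21/4 19/3
After step 2:
  91/18 1219/240 281/80 11/3
  677/120 211/50 121/25 321/80
  527/120 124/25 121/25 271/48
  41/9 497/120 131/24 52/9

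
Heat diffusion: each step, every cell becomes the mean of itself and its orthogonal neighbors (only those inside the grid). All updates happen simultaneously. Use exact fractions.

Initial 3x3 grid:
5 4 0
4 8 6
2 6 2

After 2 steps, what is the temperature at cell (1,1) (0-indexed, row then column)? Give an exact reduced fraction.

Step 1: cell (1,1) = 28/5
Step 2: cell (1,1) = 231/50
Full grid after step 2:
  40/9 1051/240 139/36
  1121/240 231/50 22/5
  53/12 563/120 79/18

Answer: 231/50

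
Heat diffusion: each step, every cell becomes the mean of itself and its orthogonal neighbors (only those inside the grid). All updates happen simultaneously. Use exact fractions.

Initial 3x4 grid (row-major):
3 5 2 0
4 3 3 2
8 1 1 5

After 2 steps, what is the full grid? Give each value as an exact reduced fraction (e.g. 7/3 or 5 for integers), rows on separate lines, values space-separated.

Answer: 47/12 259/80 557/240 19/9
481/120 82/25 129/50 87/40
145/36 797/240 637/240 23/9

Derivation:
After step 1:
  4 13/4 5/2 4/3
  9/2 16/5 11/5 5/2
  13/3 13/4 5/2 8/3
After step 2:
  47/12 259/80 557/240 19/9
  481/120 82/25 129/50 87/40
  145/36 797/240 637/240 23/9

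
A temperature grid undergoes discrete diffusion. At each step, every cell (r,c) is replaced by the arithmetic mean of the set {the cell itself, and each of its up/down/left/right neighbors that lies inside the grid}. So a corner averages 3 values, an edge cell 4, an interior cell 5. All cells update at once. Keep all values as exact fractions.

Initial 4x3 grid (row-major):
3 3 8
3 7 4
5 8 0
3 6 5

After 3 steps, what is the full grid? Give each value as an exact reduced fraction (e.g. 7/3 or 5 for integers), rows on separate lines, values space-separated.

Answer: 35/8 7501/1600 229/48
10969/2400 4701/1000 5747/1200
34207/7200 28661/6000 8383/1800
10447/2160 34457/7200 4931/1080

Derivation:
After step 1:
  3 21/4 5
  9/2 5 19/4
  19/4 26/5 17/4
  14/3 11/2 11/3
After step 2:
  17/4 73/16 5
  69/16 247/50 19/4
  1147/240 247/50 67/15
  179/36 571/120 161/36
After step 3:
  35/8 7501/1600 229/48
  10969/2400 4701/1000 5747/1200
  34207/7200 28661/6000 8383/1800
  10447/2160 34457/7200 4931/1080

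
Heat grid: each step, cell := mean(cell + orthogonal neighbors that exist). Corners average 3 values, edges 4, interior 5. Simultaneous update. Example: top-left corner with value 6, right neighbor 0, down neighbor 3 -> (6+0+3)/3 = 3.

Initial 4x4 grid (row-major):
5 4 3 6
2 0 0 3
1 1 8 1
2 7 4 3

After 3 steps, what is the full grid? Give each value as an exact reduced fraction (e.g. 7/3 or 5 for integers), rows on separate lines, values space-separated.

After step 1:
  11/3 3 13/4 4
  2 7/5 14/5 5/2
  3/2 17/5 14/5 15/4
  10/3 7/2 11/2 8/3
After step 2:
  26/9 679/240 261/80 13/4
  257/120 63/25 51/20 261/80
  307/120 63/25 73/20 703/240
  25/9 59/15 217/60 143/36
After step 3:
  5659/2160 20701/7200 1427/480 391/120
  4549/1800 15073/6000 3049/1000 1439/480
  4499/1800 9109/3000 18319/6000 4973/1440
  3337/1080 11563/3600 2731/720 7573/2160

Answer: 5659/2160 20701/7200 1427/480 391/120
4549/1800 15073/6000 3049/1000 1439/480
4499/1800 9109/3000 18319/6000 4973/1440
3337/1080 11563/3600 2731/720 7573/2160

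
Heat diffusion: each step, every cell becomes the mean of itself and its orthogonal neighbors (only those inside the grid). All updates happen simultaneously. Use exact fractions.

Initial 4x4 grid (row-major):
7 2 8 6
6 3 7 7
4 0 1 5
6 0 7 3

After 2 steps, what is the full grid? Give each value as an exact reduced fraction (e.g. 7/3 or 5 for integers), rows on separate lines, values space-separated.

Answer: 5 387/80 459/80 19/3
22/5 102/25 124/25 449/80
209/60 329/100 351/100 77/16
127/36 41/15 15/4 47/12

Derivation:
After step 1:
  5 5 23/4 7
  5 18/5 26/5 25/4
  4 8/5 4 4
  10/3 13/4 11/4 5
After step 2:
  5 387/80 459/80 19/3
  22/5 102/25 124/25 449/80
  209/60 329/100 351/100 77/16
  127/36 41/15 15/4 47/12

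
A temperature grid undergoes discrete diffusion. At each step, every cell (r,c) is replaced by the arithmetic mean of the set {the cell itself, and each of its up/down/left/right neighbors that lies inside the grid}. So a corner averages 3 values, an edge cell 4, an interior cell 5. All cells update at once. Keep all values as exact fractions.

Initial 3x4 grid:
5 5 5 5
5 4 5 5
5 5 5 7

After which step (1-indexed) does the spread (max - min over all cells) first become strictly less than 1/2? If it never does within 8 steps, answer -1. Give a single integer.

Step 1: max=17/3, min=19/4, spread=11/12
Step 2: max=50/9, min=477/100, spread=707/900
Step 3: max=11503/2160, min=23189/4800, spread=21359/43200
  -> spread < 1/2 first at step 3
Step 4: max=170783/32400, min=209449/43200, spread=10957/25920
Step 5: max=20201309/3888000, min=12658781/2592000, spread=97051/311040
Step 6: max=1204589281/233280000, min=761675179/155520000, spread=4966121/18662400
Step 7: max=71810999579/13996800000, min=45924699761/9331200000, spread=46783199/223948800
Step 8: max=4291863854761/839808000000, min=2764212989299/559872000000, spread=2328709933/13436928000

Answer: 3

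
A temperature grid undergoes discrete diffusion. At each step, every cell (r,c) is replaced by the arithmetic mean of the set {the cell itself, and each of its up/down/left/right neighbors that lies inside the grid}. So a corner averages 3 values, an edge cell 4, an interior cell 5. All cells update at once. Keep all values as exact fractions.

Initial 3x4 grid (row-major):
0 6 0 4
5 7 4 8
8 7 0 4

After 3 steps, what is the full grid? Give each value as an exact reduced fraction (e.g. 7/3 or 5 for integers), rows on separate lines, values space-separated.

Answer: 9583/2160 29401/7200 9737/2400 2881/720
17683/3600 3571/750 1057/250 637/150
11833/2160 36151/7200 10987/2400 339/80

Derivation:
After step 1:
  11/3 13/4 7/2 4
  5 29/5 19/5 5
  20/3 11/2 15/4 4
After step 2:
  143/36 973/240 291/80 25/6
  317/60 467/100 437/100 21/5
  103/18 1303/240 341/80 17/4
After step 3:
  9583/2160 29401/7200 9737/2400 2881/720
  17683/3600 3571/750 1057/250 637/150
  11833/2160 36151/7200 10987/2400 339/80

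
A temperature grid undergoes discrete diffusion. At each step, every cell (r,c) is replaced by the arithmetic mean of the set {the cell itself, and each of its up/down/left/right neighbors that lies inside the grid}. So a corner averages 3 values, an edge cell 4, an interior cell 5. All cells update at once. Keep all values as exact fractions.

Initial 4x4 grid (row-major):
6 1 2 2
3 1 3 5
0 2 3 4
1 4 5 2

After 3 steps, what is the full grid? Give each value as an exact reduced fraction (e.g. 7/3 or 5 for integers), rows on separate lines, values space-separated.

Answer: 545/216 4577/1800 1591/600 1033/360
8449/3600 7363/3000 2783/1000 1229/400
7817/3600 7343/3000 9041/3000 11981/3600
469/216 2333/900 2819/900 3767/1080

Derivation:
After step 1:
  10/3 5/2 2 3
  5/2 2 14/5 7/2
  3/2 2 17/5 7/2
  5/3 3 7/2 11/3
After step 2:
  25/9 59/24 103/40 17/6
  7/3 59/25 137/50 16/5
  23/12 119/50 76/25 211/60
  37/18 61/24 407/120 32/9
After step 3:
  545/216 4577/1800 1591/600 1033/360
  8449/3600 7363/3000 2783/1000 1229/400
  7817/3600 7343/3000 9041/3000 11981/3600
  469/216 2333/900 2819/900 3767/1080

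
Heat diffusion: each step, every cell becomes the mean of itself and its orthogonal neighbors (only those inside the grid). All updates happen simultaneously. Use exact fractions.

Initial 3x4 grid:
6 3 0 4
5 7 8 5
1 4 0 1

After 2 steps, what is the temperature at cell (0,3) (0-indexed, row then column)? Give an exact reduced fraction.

Step 1: cell (0,3) = 3
Step 2: cell (0,3) = 15/4
Full grid after step 2:
  161/36 1069/240 59/16 15/4
  363/80 423/100 209/50 27/8
  133/36 899/240 49/16 13/4

Answer: 15/4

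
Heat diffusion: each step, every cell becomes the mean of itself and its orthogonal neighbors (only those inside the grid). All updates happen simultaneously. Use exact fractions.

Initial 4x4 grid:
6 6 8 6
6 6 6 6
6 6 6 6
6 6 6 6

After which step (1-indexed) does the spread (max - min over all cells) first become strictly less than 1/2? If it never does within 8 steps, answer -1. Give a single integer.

Answer: 3

Derivation:
Step 1: max=20/3, min=6, spread=2/3
Step 2: max=391/60, min=6, spread=31/60
Step 3: max=3451/540, min=6, spread=211/540
  -> spread < 1/2 first at step 3
Step 4: max=340843/54000, min=6, spread=16843/54000
Step 5: max=3054643/486000, min=27079/4500, spread=130111/486000
Step 6: max=91122367/14580000, min=1627159/270000, spread=3255781/14580000
Step 7: max=2724753691/437400000, min=1631107/270000, spread=82360351/437400000
Step 8: max=81483316891/13122000000, min=294106441/48600000, spread=2074577821/13122000000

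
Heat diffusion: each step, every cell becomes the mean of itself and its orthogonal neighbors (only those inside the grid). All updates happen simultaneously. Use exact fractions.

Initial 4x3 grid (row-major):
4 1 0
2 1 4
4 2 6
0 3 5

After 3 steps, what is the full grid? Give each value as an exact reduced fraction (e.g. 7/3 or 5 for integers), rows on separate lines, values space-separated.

Answer: 913/432 5089/2400 469/216
17057/7200 4817/2000 2429/900
17837/7200 5877/2000 11681/3600
5777/2160 7229/2400 3851/1080

Derivation:
After step 1:
  7/3 3/2 5/3
  11/4 2 11/4
  2 16/5 17/4
  7/3 5/2 14/3
After step 2:
  79/36 15/8 71/36
  109/48 61/25 8/3
  617/240 279/100 223/60
  41/18 127/40 137/36
After step 3:
  913/432 5089/2400 469/216
  17057/7200 4817/2000 2429/900
  17837/7200 5877/2000 11681/3600
  5777/2160 7229/2400 3851/1080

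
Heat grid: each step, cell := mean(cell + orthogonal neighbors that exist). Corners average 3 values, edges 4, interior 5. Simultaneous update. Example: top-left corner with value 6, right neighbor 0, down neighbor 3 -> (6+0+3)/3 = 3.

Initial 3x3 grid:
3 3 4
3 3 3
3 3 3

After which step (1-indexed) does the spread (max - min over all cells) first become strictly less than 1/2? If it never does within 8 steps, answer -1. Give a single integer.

Step 1: max=10/3, min=3, spread=1/3
  -> spread < 1/2 first at step 1
Step 2: max=59/18, min=3, spread=5/18
Step 3: max=689/216, min=3, spread=41/216
Step 4: max=41011/12960, min=1091/360, spread=347/2592
Step 5: max=2439737/777600, min=10957/3600, spread=2921/31104
Step 6: max=145796539/46656000, min=1321483/432000, spread=24611/373248
Step 7: max=8716802033/2799360000, min=29816741/9720000, spread=207329/4478976
Step 8: max=521914752451/167961600000, min=1594001599/518400000, spread=1746635/53747712

Answer: 1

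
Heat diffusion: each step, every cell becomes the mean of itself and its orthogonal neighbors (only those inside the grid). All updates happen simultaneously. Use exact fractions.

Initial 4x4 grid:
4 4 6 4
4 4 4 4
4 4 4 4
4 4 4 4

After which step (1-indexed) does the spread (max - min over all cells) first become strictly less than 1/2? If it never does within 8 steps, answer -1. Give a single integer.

Step 1: max=14/3, min=4, spread=2/3
Step 2: max=271/60, min=4, spread=31/60
Step 3: max=2371/540, min=4, spread=211/540
  -> spread < 1/2 first at step 3
Step 4: max=232843/54000, min=4, spread=16843/54000
Step 5: max=2082643/486000, min=18079/4500, spread=130111/486000
Step 6: max=61962367/14580000, min=1087159/270000, spread=3255781/14580000
Step 7: max=1849953691/437400000, min=1091107/270000, spread=82360351/437400000
Step 8: max=55239316891/13122000000, min=196906441/48600000, spread=2074577821/13122000000

Answer: 3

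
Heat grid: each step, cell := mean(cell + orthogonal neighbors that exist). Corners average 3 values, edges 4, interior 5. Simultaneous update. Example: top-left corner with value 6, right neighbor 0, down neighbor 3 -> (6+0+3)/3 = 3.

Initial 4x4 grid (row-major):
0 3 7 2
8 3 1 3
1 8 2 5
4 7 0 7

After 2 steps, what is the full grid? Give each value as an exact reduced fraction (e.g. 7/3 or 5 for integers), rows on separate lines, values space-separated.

Answer: 119/36 443/120 137/40 10/3
991/240 73/20 17/5 71/20
329/80 22/5 377/100 71/20
14/3 339/80 319/80 49/12

Derivation:
After step 1:
  11/3 13/4 13/4 4
  3 23/5 16/5 11/4
  21/4 21/5 16/5 17/4
  4 19/4 4 4
After step 2:
  119/36 443/120 137/40 10/3
  991/240 73/20 17/5 71/20
  329/80 22/5 377/100 71/20
  14/3 339/80 319/80 49/12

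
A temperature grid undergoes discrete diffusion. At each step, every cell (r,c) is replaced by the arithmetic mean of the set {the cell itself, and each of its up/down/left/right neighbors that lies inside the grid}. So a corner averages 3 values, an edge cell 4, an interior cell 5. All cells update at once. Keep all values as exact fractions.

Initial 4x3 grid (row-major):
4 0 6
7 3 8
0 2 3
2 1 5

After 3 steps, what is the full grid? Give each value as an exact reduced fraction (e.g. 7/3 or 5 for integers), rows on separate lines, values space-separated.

Answer: 781/216 54661/14400 1835/432
22903/7200 5561/1500 14339/3600
2187/800 5813/2000 91/25
1541/720 6361/2400 539/180

Derivation:
After step 1:
  11/3 13/4 14/3
  7/2 4 5
  11/4 9/5 9/2
  1 5/2 3
After step 2:
  125/36 187/48 155/36
  167/48 351/100 109/24
  181/80 311/100 143/40
  25/12 83/40 10/3
After step 3:
  781/216 54661/14400 1835/432
  22903/7200 5561/1500 14339/3600
  2187/800 5813/2000 91/25
  1541/720 6361/2400 539/180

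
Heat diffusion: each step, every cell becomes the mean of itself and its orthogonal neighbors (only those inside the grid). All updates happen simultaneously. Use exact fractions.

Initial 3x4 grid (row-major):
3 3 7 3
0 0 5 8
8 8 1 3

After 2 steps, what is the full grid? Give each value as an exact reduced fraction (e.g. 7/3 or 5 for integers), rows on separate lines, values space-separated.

Answer: 8/3 259/80 359/80 61/12
797/240 353/100 209/50 379/80
37/9 511/120 167/40 13/3

Derivation:
After step 1:
  2 13/4 9/2 6
  11/4 16/5 21/5 19/4
  16/3 17/4 17/4 4
After step 2:
  8/3 259/80 359/80 61/12
  797/240 353/100 209/50 379/80
  37/9 511/120 167/40 13/3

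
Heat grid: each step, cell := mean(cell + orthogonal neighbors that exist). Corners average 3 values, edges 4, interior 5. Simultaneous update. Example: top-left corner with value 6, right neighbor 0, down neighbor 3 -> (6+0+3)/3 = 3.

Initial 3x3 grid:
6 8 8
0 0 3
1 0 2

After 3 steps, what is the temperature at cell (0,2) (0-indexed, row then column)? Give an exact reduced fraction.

Answer: 9407/2160

Derivation:
Step 1: cell (0,2) = 19/3
Step 2: cell (0,2) = 181/36
Step 3: cell (0,2) = 9407/2160
Full grid after step 3:
  7837/2160 3273/800 9407/2160
  11813/4800 5681/2000 15563/4800
  1591/1080 8113/4800 292/135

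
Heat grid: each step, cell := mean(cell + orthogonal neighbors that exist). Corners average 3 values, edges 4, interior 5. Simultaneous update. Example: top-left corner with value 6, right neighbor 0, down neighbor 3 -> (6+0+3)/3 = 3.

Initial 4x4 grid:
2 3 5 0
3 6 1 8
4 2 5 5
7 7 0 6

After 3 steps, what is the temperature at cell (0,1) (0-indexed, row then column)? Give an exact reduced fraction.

Answer: 26023/7200

Derivation:
Step 1: cell (0,1) = 4
Step 2: cell (0,1) = 143/48
Step 3: cell (0,1) = 26023/7200
Full grid after step 3:
  353/108 26023/7200 24311/7200 1723/432
  28033/7200 2609/750 24677/6000 13753/3600
  9803/2400 8733/2000 5749/1500 16157/3600
  3391/720 5059/1200 16037/3600 556/135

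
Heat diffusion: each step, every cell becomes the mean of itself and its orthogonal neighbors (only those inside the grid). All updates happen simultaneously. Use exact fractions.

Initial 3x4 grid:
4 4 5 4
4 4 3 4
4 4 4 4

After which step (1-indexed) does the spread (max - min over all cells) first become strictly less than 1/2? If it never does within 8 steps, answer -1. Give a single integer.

Answer: 2

Derivation:
Step 1: max=13/3, min=15/4, spread=7/12
Step 2: max=199/48, min=23/6, spread=5/16
  -> spread < 1/2 first at step 2
Step 3: max=439/108, min=9311/2400, spread=4001/21600
Step 4: max=871241/216000, min=18793/4800, spread=6389/54000
Step 5: max=67778/16875, min=236119/60000, spread=1753/21600
Step 6: max=155725483/38880000, min=614023307/155520000, spread=71029/1244160
Step 7: max=3885492413/972000000, min=15388152527/3888000000, spread=410179/10368000
Step 8: max=558915613423/139968000000, min=2218532580067/559872000000, spread=45679663/1492992000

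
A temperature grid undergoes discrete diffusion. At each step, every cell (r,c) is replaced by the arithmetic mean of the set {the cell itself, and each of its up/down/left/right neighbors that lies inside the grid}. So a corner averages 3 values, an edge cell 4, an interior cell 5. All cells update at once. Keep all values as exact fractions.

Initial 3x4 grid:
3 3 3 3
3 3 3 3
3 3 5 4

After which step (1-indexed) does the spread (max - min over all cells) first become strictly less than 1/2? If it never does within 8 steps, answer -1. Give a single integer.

Answer: 4

Derivation:
Step 1: max=4, min=3, spread=1
Step 2: max=11/3, min=3, spread=2/3
Step 3: max=1289/360, min=3, spread=209/360
Step 4: max=150071/43200, min=2747/900, spread=3643/8640
  -> spread < 1/2 first at step 4
Step 5: max=8873419/2592000, min=332551/108000, spread=178439/518400
Step 6: max=525128981/155520000, min=2241841/720000, spread=1635653/6220800
Step 7: max=31238176279/9331200000, min=609755023/194400000, spread=78797407/373248000
Step 8: max=1860720951461/559872000000, min=18416376941/5832000000, spread=741990121/4478976000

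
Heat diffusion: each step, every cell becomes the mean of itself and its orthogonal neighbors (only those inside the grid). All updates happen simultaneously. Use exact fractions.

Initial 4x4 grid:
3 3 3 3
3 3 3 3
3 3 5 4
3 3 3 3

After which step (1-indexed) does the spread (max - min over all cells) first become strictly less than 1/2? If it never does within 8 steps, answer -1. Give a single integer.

Answer: 3

Derivation:
Step 1: max=15/4, min=3, spread=3/4
Step 2: max=353/100, min=3, spread=53/100
Step 3: max=6251/1800, min=3, spread=851/1800
  -> spread < 1/2 first at step 3
Step 4: max=111667/32400, min=913/300, spread=13063/32400
Step 5: max=3304657/972000, min=6887/2250, spread=329473/972000
Step 6: max=98408329/29160000, min=555883/180000, spread=8355283/29160000
Step 7: max=2927039773/874800000, min=5030387/1620000, spread=210630793/874800000
Step 8: max=87282091117/26244000000, min=1517908891/486000000, spread=5315011003/26244000000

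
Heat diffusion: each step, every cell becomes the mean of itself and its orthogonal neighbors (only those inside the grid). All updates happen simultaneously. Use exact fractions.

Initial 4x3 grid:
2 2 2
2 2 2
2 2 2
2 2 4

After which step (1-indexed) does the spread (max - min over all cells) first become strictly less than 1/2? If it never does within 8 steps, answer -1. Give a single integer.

Step 1: max=8/3, min=2, spread=2/3
Step 2: max=23/9, min=2, spread=5/9
Step 3: max=257/108, min=2, spread=41/108
  -> spread < 1/2 first at step 3
Step 4: max=30137/12960, min=2, spread=4217/12960
Step 5: max=1764349/777600, min=7279/3600, spread=38417/155520
Step 6: max=104512211/46656000, min=146597/72000, spread=1903471/9331200
Step 7: max=6199709089/2799360000, min=4435759/2160000, spread=18038617/111974400
Step 8: max=369191382851/167961600000, min=401726759/194400000, spread=883978523/6718464000

Answer: 3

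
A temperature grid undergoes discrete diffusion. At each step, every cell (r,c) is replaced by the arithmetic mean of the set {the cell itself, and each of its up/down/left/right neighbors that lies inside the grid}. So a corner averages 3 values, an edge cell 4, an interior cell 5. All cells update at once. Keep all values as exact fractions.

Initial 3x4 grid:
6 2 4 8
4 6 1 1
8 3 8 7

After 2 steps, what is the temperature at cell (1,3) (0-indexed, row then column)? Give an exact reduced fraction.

Answer: 215/48

Derivation:
Step 1: cell (1,3) = 17/4
Step 2: cell (1,3) = 215/48
Full grid after step 2:
  29/6 309/80 199/48 37/9
  91/20 479/100 399/100 215/48
  23/4 24/5 61/12 43/9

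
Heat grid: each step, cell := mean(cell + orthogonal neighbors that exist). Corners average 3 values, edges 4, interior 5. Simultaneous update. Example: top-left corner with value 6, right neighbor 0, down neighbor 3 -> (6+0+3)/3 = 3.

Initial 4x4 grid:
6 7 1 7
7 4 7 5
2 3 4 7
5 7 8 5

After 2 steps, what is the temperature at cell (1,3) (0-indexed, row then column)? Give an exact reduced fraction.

Step 1: cell (1,3) = 13/2
Step 2: cell (1,3) = 1217/240
Full grid after step 2:
  191/36 167/30 139/30 49/9
  319/60 461/100 138/25 1217/240
  53/12 127/25 101/20 1453/240
  44/9 245/48 1453/240 215/36

Answer: 1217/240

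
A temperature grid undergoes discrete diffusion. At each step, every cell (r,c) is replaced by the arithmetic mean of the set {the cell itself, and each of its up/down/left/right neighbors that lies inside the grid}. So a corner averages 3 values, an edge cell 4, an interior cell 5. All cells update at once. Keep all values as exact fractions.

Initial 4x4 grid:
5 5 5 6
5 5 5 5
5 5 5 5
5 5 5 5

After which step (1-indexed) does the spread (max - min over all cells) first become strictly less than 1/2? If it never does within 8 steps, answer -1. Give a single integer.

Step 1: max=16/3, min=5, spread=1/3
  -> spread < 1/2 first at step 1
Step 2: max=95/18, min=5, spread=5/18
Step 3: max=1121/216, min=5, spread=41/216
Step 4: max=33443/6480, min=5, spread=1043/6480
Step 5: max=997553/194400, min=5, spread=25553/194400
Step 6: max=29831459/5832000, min=90079/18000, spread=645863/5832000
Step 7: max=892441691/174960000, min=600971/120000, spread=16225973/174960000
Step 8: max=26721477983/5248800000, min=270701/54000, spread=409340783/5248800000

Answer: 1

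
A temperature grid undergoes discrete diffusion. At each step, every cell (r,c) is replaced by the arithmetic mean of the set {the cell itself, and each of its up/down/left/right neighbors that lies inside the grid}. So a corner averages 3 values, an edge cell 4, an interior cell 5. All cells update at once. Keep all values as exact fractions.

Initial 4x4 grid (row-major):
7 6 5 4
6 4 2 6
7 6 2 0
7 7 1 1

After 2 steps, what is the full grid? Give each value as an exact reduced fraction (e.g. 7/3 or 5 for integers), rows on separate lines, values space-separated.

Answer: 107/18 1253/240 371/80 49/12
709/120 253/50 361/100 281/80
247/40 479/100 81/25 487/240
25/4 101/20 163/60 17/9

Derivation:
After step 1:
  19/3 11/2 17/4 5
  6 24/5 19/5 3
  13/2 26/5 11/5 9/4
  7 21/4 11/4 2/3
After step 2:
  107/18 1253/240 371/80 49/12
  709/120 253/50 361/100 281/80
  247/40 479/100 81/25 487/240
  25/4 101/20 163/60 17/9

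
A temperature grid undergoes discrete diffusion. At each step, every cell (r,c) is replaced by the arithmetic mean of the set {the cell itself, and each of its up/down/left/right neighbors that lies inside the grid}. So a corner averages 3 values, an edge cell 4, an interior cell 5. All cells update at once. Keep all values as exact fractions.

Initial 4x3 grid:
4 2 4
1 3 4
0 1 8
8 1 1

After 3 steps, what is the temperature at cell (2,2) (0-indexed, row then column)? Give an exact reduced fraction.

Step 1: cell (2,2) = 7/2
Step 2: cell (2,2) = 851/240
Step 3: cell (2,2) = 23213/7200
Full grid after step 3:
  5447/2160 43361/14400 3601/1080
  2311/900 2123/750 24713/7200
  3073/1200 8797/3000 23213/7200
  1967/720 41671/14400 1739/540

Answer: 23213/7200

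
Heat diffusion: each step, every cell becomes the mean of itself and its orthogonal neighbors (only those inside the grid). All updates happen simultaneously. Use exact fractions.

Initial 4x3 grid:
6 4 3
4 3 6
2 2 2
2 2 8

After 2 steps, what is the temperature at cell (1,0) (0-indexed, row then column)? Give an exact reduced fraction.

Answer: 883/240

Derivation:
Step 1: cell (1,0) = 15/4
Step 2: cell (1,0) = 883/240
Full grid after step 2:
  149/36 21/5 71/18
  883/240 69/20 121/30
  209/80 33/10 71/20
  8/3 117/40 4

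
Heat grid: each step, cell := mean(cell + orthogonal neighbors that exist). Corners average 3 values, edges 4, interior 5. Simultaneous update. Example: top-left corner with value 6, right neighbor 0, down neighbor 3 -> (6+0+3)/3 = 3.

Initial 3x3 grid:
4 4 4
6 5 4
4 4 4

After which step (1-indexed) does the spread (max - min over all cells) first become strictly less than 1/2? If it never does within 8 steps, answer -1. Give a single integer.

Step 1: max=19/4, min=4, spread=3/4
Step 2: max=1121/240, min=25/6, spread=121/240
Step 3: max=65527/14400, min=20359/4800, spread=89/288
  -> spread < 1/2 first at step 3
Step 4: max=3895169/864000, min=1235473/288000, spread=755/3456
Step 5: max=231707143/51840000, min=24862877/5760000, spread=6353/41472
Step 6: max=13836643121/3110400000, min=4500691457/1036800000, spread=53531/497664
Step 7: max=827009814487/186624000000, min=270972511079/62208000000, spread=450953/5971968
Step 8: max=49499363147489/11197440000000, min=1811324543657/414720000000, spread=3799043/71663616

Answer: 3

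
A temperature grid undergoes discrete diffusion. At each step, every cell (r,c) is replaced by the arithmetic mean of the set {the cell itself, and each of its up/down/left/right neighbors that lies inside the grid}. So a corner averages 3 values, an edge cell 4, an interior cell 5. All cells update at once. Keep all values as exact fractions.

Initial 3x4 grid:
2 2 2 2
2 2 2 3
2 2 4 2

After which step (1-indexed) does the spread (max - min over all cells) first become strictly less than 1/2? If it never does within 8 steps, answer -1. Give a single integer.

Answer: 4

Derivation:
Step 1: max=3, min=2, spread=1
Step 2: max=53/20, min=2, spread=13/20
Step 3: max=1867/720, min=2, spread=427/720
Step 4: max=35663/14400, min=207/100, spread=1171/2880
  -> spread < 1/2 first at step 4
Step 5: max=6338111/2592000, min=37649/18000, spread=183331/518400
Step 6: max=372878189/155520000, min=2301431/1080000, spread=331777/1244160
Step 7: max=2460533039/1036800000, min=2905423/1350000, spread=9166727/41472000
Step 8: max=1315001178709/559872000000, min=8455430761/3888000000, spread=779353193/4478976000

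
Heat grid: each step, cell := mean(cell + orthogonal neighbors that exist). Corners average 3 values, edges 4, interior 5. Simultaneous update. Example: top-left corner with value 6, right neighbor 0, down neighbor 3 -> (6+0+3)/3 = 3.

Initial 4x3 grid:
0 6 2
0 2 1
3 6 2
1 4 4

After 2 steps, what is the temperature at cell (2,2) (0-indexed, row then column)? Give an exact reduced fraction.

Answer: 44/15

Derivation:
Step 1: cell (2,2) = 13/4
Step 2: cell (2,2) = 44/15
Full grid after step 2:
  23/12 21/8 29/12
  35/16 119/50 11/4
  589/240 159/50 44/15
  107/36 263/80 31/9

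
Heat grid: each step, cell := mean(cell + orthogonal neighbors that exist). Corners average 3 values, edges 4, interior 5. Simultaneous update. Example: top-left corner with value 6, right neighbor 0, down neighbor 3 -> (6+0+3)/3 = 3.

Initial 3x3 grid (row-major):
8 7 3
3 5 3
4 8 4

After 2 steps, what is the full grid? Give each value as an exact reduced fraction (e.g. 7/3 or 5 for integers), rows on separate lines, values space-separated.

Answer: 67/12 1277/240 83/18
53/10 499/100 1097/240
61/12 409/80 14/3

Derivation:
After step 1:
  6 23/4 13/3
  5 26/5 15/4
  5 21/4 5
After step 2:
  67/12 1277/240 83/18
  53/10 499/100 1097/240
  61/12 409/80 14/3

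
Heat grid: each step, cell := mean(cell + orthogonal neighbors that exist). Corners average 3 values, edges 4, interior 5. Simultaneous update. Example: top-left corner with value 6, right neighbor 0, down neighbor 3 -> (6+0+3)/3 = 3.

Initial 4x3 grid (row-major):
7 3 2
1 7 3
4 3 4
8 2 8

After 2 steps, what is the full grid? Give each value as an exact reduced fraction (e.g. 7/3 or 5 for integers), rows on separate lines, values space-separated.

After step 1:
  11/3 19/4 8/3
  19/4 17/5 4
  4 4 9/2
  14/3 21/4 14/3
After step 2:
  79/18 869/240 137/36
  949/240 209/50 437/120
  209/48 423/100 103/24
  167/36 223/48 173/36

Answer: 79/18 869/240 137/36
949/240 209/50 437/120
209/48 423/100 103/24
167/36 223/48 173/36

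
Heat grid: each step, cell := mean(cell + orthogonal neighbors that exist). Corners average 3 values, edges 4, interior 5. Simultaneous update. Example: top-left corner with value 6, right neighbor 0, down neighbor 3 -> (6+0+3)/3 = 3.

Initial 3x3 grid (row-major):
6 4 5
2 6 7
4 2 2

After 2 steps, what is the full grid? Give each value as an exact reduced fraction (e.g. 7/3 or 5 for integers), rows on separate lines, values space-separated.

Answer: 55/12 1127/240 187/36
461/120 449/100 91/20
32/9 421/120 73/18

Derivation:
After step 1:
  4 21/4 16/3
  9/2 21/5 5
  8/3 7/2 11/3
After step 2:
  55/12 1127/240 187/36
  461/120 449/100 91/20
  32/9 421/120 73/18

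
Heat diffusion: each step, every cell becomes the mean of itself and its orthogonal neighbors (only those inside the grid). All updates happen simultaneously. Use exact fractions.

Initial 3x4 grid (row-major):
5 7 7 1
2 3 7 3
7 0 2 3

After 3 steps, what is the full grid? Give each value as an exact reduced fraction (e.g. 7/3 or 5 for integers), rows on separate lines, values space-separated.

Answer: 9793/2160 8383/1800 8053/1800 4517/1080
58829/14400 24271/6000 11893/3000 26777/7200
2531/720 2111/600 6103/1800 3557/1080

Derivation:
After step 1:
  14/3 11/2 11/2 11/3
  17/4 19/5 22/5 7/2
  3 3 3 8/3
After step 2:
  173/36 73/15 143/30 38/9
  943/240 419/100 101/25 427/120
  41/12 16/5 49/15 55/18
After step 3:
  9793/2160 8383/1800 8053/1800 4517/1080
  58829/14400 24271/6000 11893/3000 26777/7200
  2531/720 2111/600 6103/1800 3557/1080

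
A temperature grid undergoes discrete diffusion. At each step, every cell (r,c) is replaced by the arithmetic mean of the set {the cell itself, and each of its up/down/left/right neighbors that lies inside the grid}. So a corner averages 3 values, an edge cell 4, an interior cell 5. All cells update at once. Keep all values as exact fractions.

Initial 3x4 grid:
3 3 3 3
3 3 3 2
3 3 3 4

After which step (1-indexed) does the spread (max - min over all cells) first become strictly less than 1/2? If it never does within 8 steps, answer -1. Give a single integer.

Answer: 2

Derivation:
Step 1: max=13/4, min=8/3, spread=7/12
Step 2: max=37/12, min=43/15, spread=13/60
  -> spread < 1/2 first at step 2
Step 3: max=7301/2400, min=388/135, spread=3629/21600
Step 4: max=72469/24000, min=94799/32400, spread=60683/648000
Step 5: max=650189/216000, min=2850053/972000, spread=30319/388800
Step 6: max=19449233/6480000, min=171959047/58320000, spread=61681/1166400
Step 7: max=583030361/194400000, min=5168252299/1749600000, spread=1580419/34992000
Step 8: max=34924774099/11664000000, min=310794082391/104976000000, spread=7057769/209952000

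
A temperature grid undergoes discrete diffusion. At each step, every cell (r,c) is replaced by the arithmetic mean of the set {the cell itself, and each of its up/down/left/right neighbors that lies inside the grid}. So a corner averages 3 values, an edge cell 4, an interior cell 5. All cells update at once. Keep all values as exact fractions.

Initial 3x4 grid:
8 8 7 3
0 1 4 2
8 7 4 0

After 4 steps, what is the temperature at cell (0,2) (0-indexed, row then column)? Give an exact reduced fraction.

Step 1: cell (0,2) = 11/2
Step 2: cell (0,2) = 191/40
Step 3: cell (0,2) = 443/100
Step 4: cell (0,2) = 1612/375
Full grid after step 4:
  636907/129600 255413/54000 1612/375 167849/43200
  4094003/864000 1623067/360000 477089/120000 1025381/288000
  197819/43200 308009/72000 269629/72000 144599/43200

Answer: 1612/375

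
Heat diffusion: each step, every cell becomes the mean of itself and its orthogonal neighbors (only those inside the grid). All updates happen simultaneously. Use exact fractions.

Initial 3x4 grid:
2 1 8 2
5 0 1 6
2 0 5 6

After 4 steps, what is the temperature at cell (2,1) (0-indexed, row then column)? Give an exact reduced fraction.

Step 1: cell (2,1) = 7/4
Step 2: cell (2,1) = 509/240
Step 3: cell (2,1) = 18479/7200
Step 4: cell (2,1) = 559493/216000
Full grid after step 4:
  324353/129600 591493/216000 744653/216000 494803/129600
  667909/288000 327071/120000 395021/120000 1136239/288000
  302953/129600 559493/216000 725653/216000 489803/129600

Answer: 559493/216000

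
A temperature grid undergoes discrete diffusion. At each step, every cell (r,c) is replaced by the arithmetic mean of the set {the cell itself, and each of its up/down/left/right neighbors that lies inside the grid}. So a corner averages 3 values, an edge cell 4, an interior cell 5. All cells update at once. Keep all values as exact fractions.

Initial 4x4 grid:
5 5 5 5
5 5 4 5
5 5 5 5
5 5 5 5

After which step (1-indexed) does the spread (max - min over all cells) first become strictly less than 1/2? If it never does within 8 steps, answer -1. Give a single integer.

Answer: 1

Derivation:
Step 1: max=5, min=19/4, spread=1/4
  -> spread < 1/2 first at step 1
Step 2: max=5, min=239/50, spread=11/50
Step 3: max=5, min=11633/2400, spread=367/2400
Step 4: max=2987/600, min=52429/10800, spread=1337/10800
Step 5: max=89531/18000, min=1578331/324000, spread=33227/324000
Step 6: max=535951/108000, min=47385673/9720000, spread=849917/9720000
Step 7: max=8031467/1620000, min=1424285653/291600000, spread=21378407/291600000
Step 8: max=2406311657/486000000, min=42773537629/8748000000, spread=540072197/8748000000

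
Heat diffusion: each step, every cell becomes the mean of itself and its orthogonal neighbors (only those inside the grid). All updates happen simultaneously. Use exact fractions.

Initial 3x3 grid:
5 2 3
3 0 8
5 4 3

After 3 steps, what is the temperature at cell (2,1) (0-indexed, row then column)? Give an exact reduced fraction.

Answer: 1423/400

Derivation:
Step 1: cell (2,1) = 3
Step 2: cell (2,1) = 77/20
Step 3: cell (2,1) = 1423/400
Full grid after step 3:
  7139/2160 23389/7200 1961/540
  47053/14400 21511/6000 26039/7200
  287/80 1423/400 1409/360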